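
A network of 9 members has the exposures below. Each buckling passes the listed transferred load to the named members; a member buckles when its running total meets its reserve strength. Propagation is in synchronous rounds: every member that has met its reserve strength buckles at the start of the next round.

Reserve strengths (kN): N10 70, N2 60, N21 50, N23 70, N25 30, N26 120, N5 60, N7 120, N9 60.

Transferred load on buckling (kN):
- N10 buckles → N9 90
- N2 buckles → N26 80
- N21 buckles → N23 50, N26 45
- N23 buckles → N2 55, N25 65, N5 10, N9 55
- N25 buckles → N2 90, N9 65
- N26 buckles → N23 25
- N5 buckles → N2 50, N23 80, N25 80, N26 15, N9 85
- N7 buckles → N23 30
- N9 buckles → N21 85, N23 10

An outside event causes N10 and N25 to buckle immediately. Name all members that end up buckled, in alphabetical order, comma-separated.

Round 1 — N10, N25 buckle (initial).
  N2: +90 → 90 ≥ 60
  N9: +90+65 → 155 ≥ 60
Round 2 — N2, N9 buckle.
  N21: +85 → 85 ≥ 50
  N23: +10 → 10 < 70
  N26: +80 → 80 < 120
Round 3 — N21 buckles.
  N23: +50 → 60 < 70
  N26: +45 → 125 ≥ 120
Round 4 — N26 buckles.
  N23: +25 → 85 ≥ 70
Round 5 — N23 buckles.
  N5: +10 → 10 < 60
No further bucklings.

N10, N2, N21, N23, N25, N26, N9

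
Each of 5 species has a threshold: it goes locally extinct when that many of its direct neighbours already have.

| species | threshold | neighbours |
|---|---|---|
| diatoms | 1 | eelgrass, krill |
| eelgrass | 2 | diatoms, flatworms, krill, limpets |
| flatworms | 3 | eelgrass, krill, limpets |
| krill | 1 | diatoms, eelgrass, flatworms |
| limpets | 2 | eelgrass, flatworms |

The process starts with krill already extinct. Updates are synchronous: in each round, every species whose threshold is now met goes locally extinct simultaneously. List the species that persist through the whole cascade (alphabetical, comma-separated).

Round 1 — krill goes locally extinct (initial).
Round 2 — checking thresholds:
  diatoms: 1 of 2 neighbours ≥ 1, goes locally extinct.
  eelgrass: 1 of 4 neighbours < 2, not yet.
  flatworms: 1 of 3 neighbours < 3, not yet.
Round 3 — checking thresholds:
  eelgrass: 2 of 4 neighbours ≥ 2, goes locally extinct.
  flatworms: 1 of 3 neighbours < 3, not yet.
Round 4 — no new extinctions; cascade stops.

flatworms, limpets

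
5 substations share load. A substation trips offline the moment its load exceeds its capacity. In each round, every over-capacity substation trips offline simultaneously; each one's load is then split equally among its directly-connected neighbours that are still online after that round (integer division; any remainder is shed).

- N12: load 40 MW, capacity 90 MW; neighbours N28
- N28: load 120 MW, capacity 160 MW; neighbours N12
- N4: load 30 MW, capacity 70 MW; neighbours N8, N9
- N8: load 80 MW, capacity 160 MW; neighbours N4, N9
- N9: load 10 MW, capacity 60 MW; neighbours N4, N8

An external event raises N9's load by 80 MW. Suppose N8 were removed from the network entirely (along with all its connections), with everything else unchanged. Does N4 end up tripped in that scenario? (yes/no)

With N8 removed:
Round 1 — N9 at 90 > 60. N9 trips offline.
  N9 sheds 90 MW to N4: 90 each.
    N4: 30+90 = 120 > 70
Round 2 — N4 trips offline.
  N4 sheds 120 MW: no online neighbours, lost.
No further trips.

yes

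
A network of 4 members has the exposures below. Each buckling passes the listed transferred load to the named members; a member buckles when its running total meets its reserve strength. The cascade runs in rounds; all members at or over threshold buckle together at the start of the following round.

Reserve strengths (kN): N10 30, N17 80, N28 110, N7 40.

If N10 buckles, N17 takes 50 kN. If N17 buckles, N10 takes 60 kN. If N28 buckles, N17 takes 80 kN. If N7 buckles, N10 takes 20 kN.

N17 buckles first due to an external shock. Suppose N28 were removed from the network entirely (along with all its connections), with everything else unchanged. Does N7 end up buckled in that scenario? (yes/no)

With N28 removed:
Round 1 — N17 buckles (initial).
  N10: +60 → 60 ≥ 30
Round 2 — N10 buckles.
No further bucklings.

no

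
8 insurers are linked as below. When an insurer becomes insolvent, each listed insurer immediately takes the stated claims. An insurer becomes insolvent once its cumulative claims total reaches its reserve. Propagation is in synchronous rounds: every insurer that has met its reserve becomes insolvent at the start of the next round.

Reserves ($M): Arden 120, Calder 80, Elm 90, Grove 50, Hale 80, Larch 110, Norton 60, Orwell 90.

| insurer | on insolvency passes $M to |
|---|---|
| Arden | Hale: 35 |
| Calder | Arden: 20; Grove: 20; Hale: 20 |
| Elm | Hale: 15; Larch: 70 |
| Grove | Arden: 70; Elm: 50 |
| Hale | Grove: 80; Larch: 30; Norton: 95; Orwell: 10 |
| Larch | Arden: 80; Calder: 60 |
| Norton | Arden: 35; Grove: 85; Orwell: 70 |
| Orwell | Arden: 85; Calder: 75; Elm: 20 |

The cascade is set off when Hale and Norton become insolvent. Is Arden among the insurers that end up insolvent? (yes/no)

Round 1 — Hale, Norton become insolvent (initial).
  Arden: +35 → 35 < 120
  Grove: +80+85 → 165 ≥ 50
  Larch: +30 → 30 < 110
  Orwell: +10+70 → 80 < 90
Round 2 — Grove becomes insolvent.
  Arden: +70 → 105 < 120
  Elm: +50 → 50 < 90
No further insolvencies.

no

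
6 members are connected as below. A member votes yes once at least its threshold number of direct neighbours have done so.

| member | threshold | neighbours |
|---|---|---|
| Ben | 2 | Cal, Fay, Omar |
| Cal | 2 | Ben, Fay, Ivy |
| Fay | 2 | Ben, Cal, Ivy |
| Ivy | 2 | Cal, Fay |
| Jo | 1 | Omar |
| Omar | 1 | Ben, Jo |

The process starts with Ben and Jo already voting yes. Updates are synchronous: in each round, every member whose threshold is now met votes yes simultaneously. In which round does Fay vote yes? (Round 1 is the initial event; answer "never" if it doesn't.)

Round 1 — Ben, Jo vote yes (initial).
Round 2 — checking thresholds:
  Cal: 1 of 3 neighbours < 2, below threshold.
  Fay: 1 of 3 neighbours < 2, below threshold.
  Omar: 2 of 2 neighbours ≥ 1, votes yes.
Round 3 — no new yes votes; cascade stops.

never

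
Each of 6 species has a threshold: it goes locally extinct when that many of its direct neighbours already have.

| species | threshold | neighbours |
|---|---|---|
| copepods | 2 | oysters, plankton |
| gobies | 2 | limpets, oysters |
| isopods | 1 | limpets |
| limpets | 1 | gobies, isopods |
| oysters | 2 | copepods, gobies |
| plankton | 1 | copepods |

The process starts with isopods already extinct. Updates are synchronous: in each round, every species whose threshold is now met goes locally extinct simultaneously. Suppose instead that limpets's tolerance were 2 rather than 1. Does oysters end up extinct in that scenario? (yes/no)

no

With limpets's tolerance at 2:
Round 1 — isopods goes locally extinct (initial).
Round 2 — no new extinctions; cascade stops.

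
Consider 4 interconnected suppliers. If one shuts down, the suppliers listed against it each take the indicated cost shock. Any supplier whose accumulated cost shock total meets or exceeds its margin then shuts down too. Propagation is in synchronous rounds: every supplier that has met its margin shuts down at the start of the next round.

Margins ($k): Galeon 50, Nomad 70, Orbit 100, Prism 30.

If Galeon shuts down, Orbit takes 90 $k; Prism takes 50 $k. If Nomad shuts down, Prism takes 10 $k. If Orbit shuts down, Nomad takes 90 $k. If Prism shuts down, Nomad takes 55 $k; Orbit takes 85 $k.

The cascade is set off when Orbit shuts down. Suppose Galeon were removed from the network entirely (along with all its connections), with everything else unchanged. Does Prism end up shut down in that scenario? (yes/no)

With Galeon removed:
Round 1 — Orbit shuts down (initial).
  Nomad: +90 → 90 ≥ 70
Round 2 — Nomad shuts down.
  Prism: +10 → 10 < 30
No further shutdowns.

no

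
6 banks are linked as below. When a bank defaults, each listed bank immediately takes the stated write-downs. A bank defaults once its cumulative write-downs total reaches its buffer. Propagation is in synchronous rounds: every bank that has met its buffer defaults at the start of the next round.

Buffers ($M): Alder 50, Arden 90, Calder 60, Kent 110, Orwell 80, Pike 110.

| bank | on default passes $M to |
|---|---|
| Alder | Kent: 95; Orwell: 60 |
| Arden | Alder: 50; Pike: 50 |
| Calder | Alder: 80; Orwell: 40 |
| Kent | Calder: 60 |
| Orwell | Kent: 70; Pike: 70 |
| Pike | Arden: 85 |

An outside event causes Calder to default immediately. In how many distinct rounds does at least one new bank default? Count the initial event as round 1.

4

Round 1 — Calder defaults (initial).
  Alder: +80 → 80 ≥ 50
  Orwell: +40 → 40 < 80
Round 2 — Alder defaults.
  Kent: +95 → 95 < 110
  Orwell: +60 → 100 ≥ 80
Round 3 — Orwell defaults.
  Kent: +70 → 165 ≥ 110
  Pike: +70 → 70 < 110
Round 4 — Kent defaults.
No further defaults.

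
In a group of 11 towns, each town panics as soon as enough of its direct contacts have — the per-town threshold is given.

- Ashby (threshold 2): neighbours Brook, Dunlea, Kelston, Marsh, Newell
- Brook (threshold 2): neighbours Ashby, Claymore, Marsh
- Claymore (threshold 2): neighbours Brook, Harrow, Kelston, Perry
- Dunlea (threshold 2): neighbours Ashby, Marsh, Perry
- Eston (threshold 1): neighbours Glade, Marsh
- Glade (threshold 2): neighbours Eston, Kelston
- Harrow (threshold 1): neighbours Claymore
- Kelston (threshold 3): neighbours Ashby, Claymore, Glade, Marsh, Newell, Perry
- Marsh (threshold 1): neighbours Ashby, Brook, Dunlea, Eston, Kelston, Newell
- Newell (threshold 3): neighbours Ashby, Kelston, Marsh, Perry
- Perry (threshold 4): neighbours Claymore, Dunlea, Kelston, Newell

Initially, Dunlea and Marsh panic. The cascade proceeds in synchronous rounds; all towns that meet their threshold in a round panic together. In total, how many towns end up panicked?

5

Round 1 — Dunlea, Marsh panic (initial).
Round 2 — checking thresholds:
  Ashby: 2 of 5 neighbours ≥ 2, panics.
  Brook: 1 of 3 neighbours < 2, below threshold.
  Eston: 1 of 2 neighbours ≥ 1, panics.
  Kelston: 1 of 6 neighbours < 3, below threshold.
  Newell: 1 of 4 neighbours < 3, below threshold.
  Perry: 1 of 4 neighbours < 4, below threshold.
Round 3 — checking thresholds:
  Brook: 2 of 3 neighbours ≥ 2, panics.
  Glade: 1 of 2 neighbours < 2, below threshold.
  Kelston: 2 of 6 neighbours < 3, below threshold.
  Newell: 2 of 4 neighbours < 3, below threshold.
  Perry: 1 of 4 neighbours < 4, below threshold.
Round 4 — no new panics; cascade stops.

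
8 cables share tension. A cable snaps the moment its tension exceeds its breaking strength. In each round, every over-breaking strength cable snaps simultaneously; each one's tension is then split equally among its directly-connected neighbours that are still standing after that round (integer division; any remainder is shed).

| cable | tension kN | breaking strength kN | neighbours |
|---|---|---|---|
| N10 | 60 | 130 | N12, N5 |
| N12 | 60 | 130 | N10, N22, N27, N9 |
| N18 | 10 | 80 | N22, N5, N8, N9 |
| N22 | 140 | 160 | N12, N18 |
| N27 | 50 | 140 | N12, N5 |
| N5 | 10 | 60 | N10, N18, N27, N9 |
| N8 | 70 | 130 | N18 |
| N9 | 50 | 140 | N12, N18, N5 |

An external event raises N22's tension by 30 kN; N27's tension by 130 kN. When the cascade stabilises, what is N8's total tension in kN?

117

Round 1 — N22 at 170 > 160; N27 at 180 > 140. N22, N27 snap.
  N22 sheds 170 kN to N12, N18: 85 each.
    N12: 60+85 = 145 > 130
    N18: 10+85 = 95 > 80
  N27 sheds 180 kN to N12, N5: 90 each.
    N12: 145+90 = 235 > 130
    N5: 10+90 = 100 > 60
Round 2 — N12, N18, N5 snap.
  N12 sheds 235 kN to N10, N9: 117 each (1 lost).
    N10: 60+117 = 177 > 130
    N9: 50+117 = 167 > 140
  N18 sheds 95 kN to N8, N9: 47 each (1 lost).
    N8: 70+47 = 117 ≤ 130
    N9: 167+47 = 214 > 140
  N5 sheds 100 kN to N10, N9: 50 each.
    N10: 177+50 = 227 > 130
    N9: 214+50 = 264 > 140
Round 3 — N10, N9 snap.
  N10 sheds 227 kN: no online neighbours, lost.
  N9 sheds 264 kN: no online neighbours, lost.
No further breaks.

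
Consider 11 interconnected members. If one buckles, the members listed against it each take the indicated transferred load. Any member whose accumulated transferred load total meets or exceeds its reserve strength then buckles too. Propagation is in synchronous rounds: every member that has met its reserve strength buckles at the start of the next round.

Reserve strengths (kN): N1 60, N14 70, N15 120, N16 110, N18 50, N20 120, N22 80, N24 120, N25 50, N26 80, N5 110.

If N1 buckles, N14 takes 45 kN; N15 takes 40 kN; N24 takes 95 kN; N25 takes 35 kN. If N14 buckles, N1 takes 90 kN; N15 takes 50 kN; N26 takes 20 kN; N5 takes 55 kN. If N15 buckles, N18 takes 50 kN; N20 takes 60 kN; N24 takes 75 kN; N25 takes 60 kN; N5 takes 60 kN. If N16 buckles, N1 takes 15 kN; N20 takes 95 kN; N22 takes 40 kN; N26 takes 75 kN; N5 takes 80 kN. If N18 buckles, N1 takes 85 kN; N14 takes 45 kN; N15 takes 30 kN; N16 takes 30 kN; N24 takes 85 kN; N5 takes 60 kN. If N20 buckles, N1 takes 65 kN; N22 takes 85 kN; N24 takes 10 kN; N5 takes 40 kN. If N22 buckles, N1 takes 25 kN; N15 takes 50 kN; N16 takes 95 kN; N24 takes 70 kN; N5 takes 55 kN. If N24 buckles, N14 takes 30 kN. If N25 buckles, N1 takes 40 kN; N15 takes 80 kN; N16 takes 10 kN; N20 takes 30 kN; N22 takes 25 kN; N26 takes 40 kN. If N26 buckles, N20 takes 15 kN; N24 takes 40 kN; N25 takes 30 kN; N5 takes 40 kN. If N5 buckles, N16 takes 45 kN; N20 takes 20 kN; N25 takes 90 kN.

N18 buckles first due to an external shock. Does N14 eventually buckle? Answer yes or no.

Round 1 — N18 buckles (initial).
  N1: +85 → 85 ≥ 60
  N14: +45 → 45 < 70
  N15: +30 → 30 < 120
  N16: +30 → 30 < 110
  N24: +85 → 85 < 120
  N5: +60 → 60 < 110
Round 2 — N1 buckles.
  N14: +45 → 90 ≥ 70
  N15: +40 → 70 < 120
  N24: +95 → 180 ≥ 120
  N25: +35 → 35 < 50
Round 3 — N14, N24 buckle.
  N15: +50 → 120 ≥ 120
  N26: +20 → 20 < 80
  N5: +55 → 115 ≥ 110
Round 4 — N15, N5 buckle.
  N16: +45 → 75 < 110
  N20: +60+20 → 80 < 120
  N25: +60+90 → 185 ≥ 50
Round 5 — N25 buckles.
  N16: +10 → 85 < 110
  N20: +30 → 110 < 120
  N22: +25 → 25 < 80
  N26: +40 → 60 < 80
No further bucklings.

yes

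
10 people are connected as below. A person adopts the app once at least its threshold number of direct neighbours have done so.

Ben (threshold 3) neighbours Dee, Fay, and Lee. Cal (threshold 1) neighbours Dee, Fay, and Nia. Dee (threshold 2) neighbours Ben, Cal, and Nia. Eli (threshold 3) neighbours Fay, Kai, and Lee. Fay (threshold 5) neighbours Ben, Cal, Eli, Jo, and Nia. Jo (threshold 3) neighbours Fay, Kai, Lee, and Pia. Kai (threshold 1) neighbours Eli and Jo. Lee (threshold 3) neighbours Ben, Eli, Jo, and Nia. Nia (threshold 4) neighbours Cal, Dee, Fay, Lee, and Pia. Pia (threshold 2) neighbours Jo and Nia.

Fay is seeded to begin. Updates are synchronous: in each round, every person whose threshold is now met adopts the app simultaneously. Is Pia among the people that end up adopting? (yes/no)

no

Round 1 — Fay adopts the app (initial).
Round 2 — checking thresholds:
  Ben: 1 of 3 neighbours < 3, below threshold.
  Cal: 1 of 3 neighbours ≥ 1, adopts the app.
  Eli: 1 of 3 neighbours < 3, below threshold.
  Jo: 1 of 4 neighbours < 3, below threshold.
  Nia: 1 of 5 neighbours < 4, below threshold.
Round 3 — no new adoptions; cascade stops.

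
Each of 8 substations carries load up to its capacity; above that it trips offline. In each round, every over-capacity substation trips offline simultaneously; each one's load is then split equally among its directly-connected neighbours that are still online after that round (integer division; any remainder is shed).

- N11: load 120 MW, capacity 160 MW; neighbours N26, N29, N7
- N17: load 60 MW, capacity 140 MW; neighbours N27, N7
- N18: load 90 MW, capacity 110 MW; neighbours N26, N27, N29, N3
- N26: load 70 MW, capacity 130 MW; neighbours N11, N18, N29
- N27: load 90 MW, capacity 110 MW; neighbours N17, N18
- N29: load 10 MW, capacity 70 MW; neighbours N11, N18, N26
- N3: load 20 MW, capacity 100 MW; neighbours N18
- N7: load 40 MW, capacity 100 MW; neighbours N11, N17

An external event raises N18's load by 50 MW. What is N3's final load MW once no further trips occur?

Round 1 — N18 at 140 > 110. N18 trips offline.
  N18 sheds 140 MW to N26, N27, N29, N3: 35 each.
    N26: 70+35 = 105 ≤ 130
    N27: 90+35 = 125 > 110
    N29: 10+35 = 45 ≤ 70
    N3: 20+35 = 55 ≤ 100
Round 2 — N27 trips offline.
  N27 sheds 125 MW to N17: 125 each.
    N17: 60+125 = 185 > 140
Round 3 — N17 trips offline.
  N17 sheds 185 MW to N7: 185 each.
    N7: 40+185 = 225 > 100
Round 4 — N7 trips offline.
  N7 sheds 225 MW to N11: 225 each.
    N11: 120+225 = 345 > 160
Round 5 — N11 trips offline.
  N11 sheds 345 MW to N26, N29: 172 each (1 lost).
    N26: 105+172 = 277 > 130
    N29: 45+172 = 217 > 70
Round 6 — N26, N29 trip offline.
  N26 sheds 277 MW: no online neighbours, lost.
  N29 sheds 217 MW: no online neighbours, lost.
No further trips.

55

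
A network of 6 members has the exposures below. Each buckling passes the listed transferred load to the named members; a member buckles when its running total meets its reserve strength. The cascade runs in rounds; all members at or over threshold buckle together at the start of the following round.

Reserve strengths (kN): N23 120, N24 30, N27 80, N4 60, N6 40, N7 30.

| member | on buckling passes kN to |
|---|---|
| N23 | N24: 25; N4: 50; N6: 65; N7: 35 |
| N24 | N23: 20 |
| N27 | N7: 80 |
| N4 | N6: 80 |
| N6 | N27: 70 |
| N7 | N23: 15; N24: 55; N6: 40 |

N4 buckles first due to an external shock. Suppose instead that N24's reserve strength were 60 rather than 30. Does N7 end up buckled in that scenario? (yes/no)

no

With N24's reserve strength at 60:
Round 1 — N4 buckles (initial).
  N6: +80 → 80 ≥ 40
Round 2 — N6 buckles.
  N27: +70 → 70 < 80
No further bucklings.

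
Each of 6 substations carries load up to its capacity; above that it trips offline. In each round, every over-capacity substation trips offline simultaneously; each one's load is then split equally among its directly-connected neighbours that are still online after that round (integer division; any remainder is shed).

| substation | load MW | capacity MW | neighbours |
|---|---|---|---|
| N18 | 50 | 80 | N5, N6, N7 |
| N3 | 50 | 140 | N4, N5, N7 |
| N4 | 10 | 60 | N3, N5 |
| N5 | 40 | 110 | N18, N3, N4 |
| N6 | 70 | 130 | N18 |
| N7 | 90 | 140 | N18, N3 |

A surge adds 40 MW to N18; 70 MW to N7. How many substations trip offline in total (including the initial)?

5

Round 1 — N18 at 90 > 80; N7 at 160 > 140. N18, N7 trip offline.
  N18 sheds 90 MW to N5, N6: 45 each.
    N5: 40+45 = 85 ≤ 110
    N6: 70+45 = 115 ≤ 130
  N7 sheds 160 MW to N3: 160 each.
    N3: 50+160 = 210 > 140
Round 2 — N3 trips offline.
  N3 sheds 210 MW to N4, N5: 105 each.
    N4: 10+105 = 115 > 60
    N5: 85+105 = 190 > 110
Round 3 — N4, N5 trip offline.
  N4 sheds 115 MW: no online neighbours, lost.
  N5 sheds 190 MW: no online neighbours, lost.
No further trips.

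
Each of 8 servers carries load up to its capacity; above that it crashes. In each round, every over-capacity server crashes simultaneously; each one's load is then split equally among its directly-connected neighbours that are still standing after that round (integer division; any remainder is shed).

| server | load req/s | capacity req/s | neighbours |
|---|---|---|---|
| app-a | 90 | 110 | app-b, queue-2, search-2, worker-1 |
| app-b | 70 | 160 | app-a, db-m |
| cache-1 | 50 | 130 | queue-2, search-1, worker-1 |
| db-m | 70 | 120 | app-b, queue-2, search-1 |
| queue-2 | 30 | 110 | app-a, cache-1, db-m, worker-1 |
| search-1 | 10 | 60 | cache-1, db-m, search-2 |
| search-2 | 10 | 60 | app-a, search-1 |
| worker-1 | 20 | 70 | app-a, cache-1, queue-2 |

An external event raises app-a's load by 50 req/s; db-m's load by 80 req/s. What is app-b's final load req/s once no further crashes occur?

155

Round 1 — app-a at 140 > 110; db-m at 150 > 120. app-a, db-m crash.
  app-a sheds 140 req/s to app-b, queue-2, search-2, worker-1: 35 each.
    app-b: 70+35 = 105 ≤ 160
    queue-2: 30+35 = 65 ≤ 110
    search-2: 10+35 = 45 ≤ 60
    worker-1: 20+35 = 55 ≤ 70
  db-m sheds 150 req/s to app-b, queue-2, search-1: 50 each.
    app-b: 105+50 = 155 ≤ 160
    queue-2: 65+50 = 115 > 110
    search-1: 10+50 = 60 ≤ 60
Round 2 — queue-2 crashes.
  queue-2 sheds 115 req/s to cache-1, worker-1: 57 each (1 lost).
    cache-1: 50+57 = 107 ≤ 130
    worker-1: 55+57 = 112 > 70
Round 3 — worker-1 crashes.
  worker-1 sheds 112 req/s to cache-1: 112 each.
    cache-1: 107+112 = 219 > 130
Round 4 — cache-1 crashes.
  cache-1 sheds 219 req/s to search-1: 219 each.
    search-1: 60+219 = 279 > 60
Round 5 — search-1 crashes.
  search-1 sheds 279 req/s to search-2: 279 each.
    search-2: 45+279 = 324 > 60
Round 6 — search-2 crashes.
  search-2 sheds 324 req/s: no online neighbours, lost.
No further crashes.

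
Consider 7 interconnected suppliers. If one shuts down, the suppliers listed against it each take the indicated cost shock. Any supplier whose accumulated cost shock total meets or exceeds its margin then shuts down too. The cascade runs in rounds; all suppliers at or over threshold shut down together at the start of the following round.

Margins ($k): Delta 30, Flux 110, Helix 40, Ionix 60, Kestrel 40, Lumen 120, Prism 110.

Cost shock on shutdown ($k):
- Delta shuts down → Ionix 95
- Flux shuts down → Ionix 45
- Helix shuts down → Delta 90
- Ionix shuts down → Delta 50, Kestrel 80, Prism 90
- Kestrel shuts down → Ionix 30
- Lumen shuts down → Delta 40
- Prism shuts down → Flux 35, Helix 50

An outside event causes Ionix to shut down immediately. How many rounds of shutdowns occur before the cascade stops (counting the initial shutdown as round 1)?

Round 1 — Ionix shuts down (initial).
  Delta: +50 → 50 ≥ 30
  Kestrel: +80 → 80 ≥ 40
  Prism: +90 → 90 < 110
Round 2 — Delta, Kestrel shut down.
No further shutdowns.

2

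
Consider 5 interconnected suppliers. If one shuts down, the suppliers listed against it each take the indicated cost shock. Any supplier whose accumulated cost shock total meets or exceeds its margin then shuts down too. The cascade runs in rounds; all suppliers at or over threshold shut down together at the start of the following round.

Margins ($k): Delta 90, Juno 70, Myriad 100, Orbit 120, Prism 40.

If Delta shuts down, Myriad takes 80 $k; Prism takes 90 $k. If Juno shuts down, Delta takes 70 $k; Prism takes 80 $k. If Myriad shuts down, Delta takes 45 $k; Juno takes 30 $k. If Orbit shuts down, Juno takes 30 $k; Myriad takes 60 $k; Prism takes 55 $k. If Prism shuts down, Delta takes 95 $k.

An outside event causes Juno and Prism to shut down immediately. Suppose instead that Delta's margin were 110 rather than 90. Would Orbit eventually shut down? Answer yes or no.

no

With Delta's margin at 110:
Round 1 — Juno, Prism shut down (initial).
  Delta: +70+95 → 165 ≥ 110
Round 2 — Delta shuts down.
  Myriad: +80 → 80 < 100
No further shutdowns.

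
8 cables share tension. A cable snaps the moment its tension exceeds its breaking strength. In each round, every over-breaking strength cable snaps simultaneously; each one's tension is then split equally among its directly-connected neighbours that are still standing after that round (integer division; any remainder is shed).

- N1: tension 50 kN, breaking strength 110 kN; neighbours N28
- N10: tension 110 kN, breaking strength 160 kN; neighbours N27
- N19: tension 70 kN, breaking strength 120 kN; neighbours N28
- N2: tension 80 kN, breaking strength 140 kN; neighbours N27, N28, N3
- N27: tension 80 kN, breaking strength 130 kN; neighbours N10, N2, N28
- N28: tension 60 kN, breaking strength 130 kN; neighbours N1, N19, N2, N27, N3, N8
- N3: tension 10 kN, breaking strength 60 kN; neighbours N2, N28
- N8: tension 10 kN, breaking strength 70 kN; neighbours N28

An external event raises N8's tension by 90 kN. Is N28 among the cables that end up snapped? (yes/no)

yes

Round 1 — N8 at 100 > 70. N8 snaps.
  N8 sheds 100 kN to N28: 100 each.
    N28: 60+100 = 160 > 130
Round 2 — N28 snaps.
  N28 sheds 160 kN to N1, N19, N2, N27, N3: 32 each.
    N1: 50+32 = 82 ≤ 110
    N19: 70+32 = 102 ≤ 120
    N2: 80+32 = 112 ≤ 140
    N27: 80+32 = 112 ≤ 130
    N3: 10+32 = 42 ≤ 60
No further breaks.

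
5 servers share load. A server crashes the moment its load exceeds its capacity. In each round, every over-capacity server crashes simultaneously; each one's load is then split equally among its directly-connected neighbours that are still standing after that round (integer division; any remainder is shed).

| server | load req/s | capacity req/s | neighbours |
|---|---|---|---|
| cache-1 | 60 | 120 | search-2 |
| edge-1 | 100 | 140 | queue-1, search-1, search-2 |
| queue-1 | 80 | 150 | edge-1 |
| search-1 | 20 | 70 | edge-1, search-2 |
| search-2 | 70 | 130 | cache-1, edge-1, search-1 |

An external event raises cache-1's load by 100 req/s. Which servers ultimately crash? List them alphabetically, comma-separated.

Round 1 — cache-1 at 160 > 120. cache-1 crashes.
  cache-1 sheds 160 req/s to search-2: 160 each.
    search-2: 70+160 = 230 > 130
Round 2 — search-2 crashes.
  search-2 sheds 230 req/s to edge-1, search-1: 115 each.
    edge-1: 100+115 = 215 > 140
    search-1: 20+115 = 135 > 70
Round 3 — edge-1, search-1 crash.
  edge-1 sheds 215 req/s to queue-1: 215 each.
    queue-1: 80+215 = 295 > 150
  search-1 sheds 135 req/s: no online neighbours, lost.
Round 4 — queue-1 crashes.
  queue-1 sheds 295 req/s: no online neighbours, lost.
No further crashes.

cache-1, edge-1, queue-1, search-1, search-2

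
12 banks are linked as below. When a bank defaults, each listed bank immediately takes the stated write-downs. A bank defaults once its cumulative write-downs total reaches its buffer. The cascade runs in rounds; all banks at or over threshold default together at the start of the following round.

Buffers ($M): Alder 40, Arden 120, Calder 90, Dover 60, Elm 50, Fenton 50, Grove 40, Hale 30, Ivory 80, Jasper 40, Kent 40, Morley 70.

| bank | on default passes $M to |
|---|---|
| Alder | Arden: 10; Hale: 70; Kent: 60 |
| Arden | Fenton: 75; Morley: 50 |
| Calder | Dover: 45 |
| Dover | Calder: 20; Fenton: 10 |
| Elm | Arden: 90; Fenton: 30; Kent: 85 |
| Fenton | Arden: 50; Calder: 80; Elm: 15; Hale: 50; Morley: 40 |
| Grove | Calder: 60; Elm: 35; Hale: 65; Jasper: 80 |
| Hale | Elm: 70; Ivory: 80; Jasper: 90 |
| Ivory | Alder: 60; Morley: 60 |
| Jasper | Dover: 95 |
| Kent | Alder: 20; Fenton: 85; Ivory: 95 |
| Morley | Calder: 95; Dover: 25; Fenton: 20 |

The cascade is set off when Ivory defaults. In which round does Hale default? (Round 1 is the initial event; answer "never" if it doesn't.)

Round 1 — Ivory defaults (initial).
  Alder: +60 → 60 ≥ 40
  Morley: +60 → 60 < 70
Round 2 — Alder defaults.
  Arden: +10 → 10 < 120
  Hale: +70 → 70 ≥ 30
  Kent: +60 → 60 ≥ 40
Round 3 — Hale, Kent default.
  Elm: +70 → 70 ≥ 50
  Fenton: +85 → 85 ≥ 50
  Jasper: +90 → 90 ≥ 40
Round 4 — Elm, Fenton, Jasper default.
  Arden: +90+50 → 150 ≥ 120
  Calder: +80 → 80 < 90
  Dover: +95 → 95 ≥ 60
  Morley: +40 → 100 ≥ 70
Round 5 — Arden, Dover, Morley default.
  Calder: +20+95 → 195 ≥ 90
Round 6 — Calder defaults.
No further defaults.

3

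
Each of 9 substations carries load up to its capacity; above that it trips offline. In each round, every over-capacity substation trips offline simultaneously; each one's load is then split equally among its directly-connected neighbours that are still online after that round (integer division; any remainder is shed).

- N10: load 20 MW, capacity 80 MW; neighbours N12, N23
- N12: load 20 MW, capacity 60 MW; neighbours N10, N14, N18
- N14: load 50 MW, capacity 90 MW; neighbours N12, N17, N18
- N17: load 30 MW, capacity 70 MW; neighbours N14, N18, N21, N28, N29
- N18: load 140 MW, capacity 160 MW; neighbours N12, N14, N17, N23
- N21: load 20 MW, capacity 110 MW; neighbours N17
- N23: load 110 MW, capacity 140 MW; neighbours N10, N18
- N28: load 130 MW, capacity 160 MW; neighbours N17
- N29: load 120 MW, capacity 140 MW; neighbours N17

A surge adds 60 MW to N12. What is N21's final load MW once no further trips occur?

Round 1 — N12 at 80 > 60. N12 trips offline.
  N12 sheds 80 MW to N10, N14, N18: 26 each (2 lost).
    N10: 20+26 = 46 ≤ 80
    N14: 50+26 = 76 ≤ 90
    N18: 140+26 = 166 > 160
Round 2 — N18 trips offline.
  N18 sheds 166 MW to N14, N17, N23: 55 each (1 lost).
    N14: 76+55 = 131 > 90
    N17: 30+55 = 85 > 70
    N23: 110+55 = 165 > 140
Round 3 — N14, N17, N23 trip offline.
  N14 sheds 131 MW: no online neighbours, lost.
  N17 sheds 85 MW to N21, N28, N29: 28 each (1 lost).
    N21: 20+28 = 48 ≤ 110
    N28: 130+28 = 158 ≤ 160
    N29: 120+28 = 148 > 140
  N23 sheds 165 MW to N10: 165 each.
    N10: 46+165 = 211 > 80
Round 4 — N10, N29 trip offline.
  N10 sheds 211 MW: no online neighbours, lost.
  N29 sheds 148 MW: no online neighbours, lost.
No further trips.

48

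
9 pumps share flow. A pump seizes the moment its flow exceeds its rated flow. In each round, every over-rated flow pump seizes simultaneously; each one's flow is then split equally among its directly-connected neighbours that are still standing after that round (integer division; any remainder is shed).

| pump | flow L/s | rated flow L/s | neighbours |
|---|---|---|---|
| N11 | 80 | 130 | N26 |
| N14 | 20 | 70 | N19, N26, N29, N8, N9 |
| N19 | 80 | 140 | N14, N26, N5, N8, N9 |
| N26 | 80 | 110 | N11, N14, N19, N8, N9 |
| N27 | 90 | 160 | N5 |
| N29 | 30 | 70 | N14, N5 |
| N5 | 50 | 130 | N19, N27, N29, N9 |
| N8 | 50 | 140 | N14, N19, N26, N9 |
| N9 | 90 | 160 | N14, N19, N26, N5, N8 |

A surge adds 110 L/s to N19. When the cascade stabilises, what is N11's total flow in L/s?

Round 1 — N19 at 190 > 140. N19 seizes.
  N19 sheds 190 L/s to N14, N26, N5, N8, N9: 38 each.
    N14: 20+38 = 58 ≤ 70
    N26: 80+38 = 118 > 110
    N5: 50+38 = 88 ≤ 130
    N8: 50+38 = 88 ≤ 140
    N9: 90+38 = 128 ≤ 160
Round 2 — N26 seizes.
  N26 sheds 118 L/s to N11, N14, N8, N9: 29 each (2 lost).
    N11: 80+29 = 109 ≤ 130
    N14: 58+29 = 87 > 70
    N8: 88+29 = 117 ≤ 140
    N9: 128+29 = 157 ≤ 160
Round 3 — N14 seizes.
  N14 sheds 87 L/s to N29, N8, N9: 29 each.
    N29: 30+29 = 59 ≤ 70
    N8: 117+29 = 146 > 140
    N9: 157+29 = 186 > 160
Round 4 — N8, N9 seize.
  N8 sheds 146 L/s: no online neighbours, lost.
  N9 sheds 186 L/s to N5: 186 each.
    N5: 88+186 = 274 > 130
Round 5 — N5 seizes.
  N5 sheds 274 L/s to N27, N29: 137 each.
    N27: 90+137 = 227 > 160
    N29: 59+137 = 196 > 70
Round 6 — N27, N29 seize.
  N27 sheds 227 L/s: no online neighbours, lost.
  N29 sheds 196 L/s: no online neighbours, lost.
No further seizures.

109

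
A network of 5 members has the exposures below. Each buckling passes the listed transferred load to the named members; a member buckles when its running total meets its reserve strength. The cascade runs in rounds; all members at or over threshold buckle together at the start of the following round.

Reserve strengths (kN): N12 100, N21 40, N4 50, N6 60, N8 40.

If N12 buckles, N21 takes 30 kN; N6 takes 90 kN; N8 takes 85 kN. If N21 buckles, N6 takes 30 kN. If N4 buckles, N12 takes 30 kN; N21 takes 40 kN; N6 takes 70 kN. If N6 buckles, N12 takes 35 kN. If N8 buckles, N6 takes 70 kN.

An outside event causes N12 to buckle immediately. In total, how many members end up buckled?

Round 1 — N12 buckles (initial).
  N21: +30 → 30 < 40
  N6: +90 → 90 ≥ 60
  N8: +85 → 85 ≥ 40
Round 2 — N6, N8 buckle.
No further bucklings.

3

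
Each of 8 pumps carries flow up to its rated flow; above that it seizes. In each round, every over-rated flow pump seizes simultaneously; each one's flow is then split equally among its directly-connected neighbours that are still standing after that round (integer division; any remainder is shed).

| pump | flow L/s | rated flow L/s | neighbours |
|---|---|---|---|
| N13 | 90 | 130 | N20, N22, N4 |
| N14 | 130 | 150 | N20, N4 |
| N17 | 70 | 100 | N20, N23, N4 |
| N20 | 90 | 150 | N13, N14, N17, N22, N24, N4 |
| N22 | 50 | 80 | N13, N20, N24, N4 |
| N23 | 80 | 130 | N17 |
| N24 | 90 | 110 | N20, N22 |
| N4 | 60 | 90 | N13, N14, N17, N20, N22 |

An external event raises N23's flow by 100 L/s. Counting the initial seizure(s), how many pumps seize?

8

Round 1 — N23 at 180 > 130. N23 seizes.
  N23 sheds 180 L/s to N17: 180 each.
    N17: 70+180 = 250 > 100
Round 2 — N17 seizes.
  N17 sheds 250 L/s to N20, N4: 125 each.
    N20: 90+125 = 215 > 150
    N4: 60+125 = 185 > 90
Round 3 — N20, N4 seize.
  N20 sheds 215 L/s to N13, N14, N22, N24: 53 each (3 lost).
    N13: 90+53 = 143 > 130
    N14: 130+53 = 183 > 150
    N22: 50+53 = 103 > 80
    N24: 90+53 = 143 > 110
  N4 sheds 185 L/s to N13, N14, N22: 61 each (2 lost).
    N13: 143+61 = 204 > 130
    N14: 183+61 = 244 > 150
    N22: 103+61 = 164 > 80
Round 4 — N13, N14, N22, N24 seize.
  N13 sheds 204 L/s: no online neighbours, lost.
  N14 sheds 244 L/s: no online neighbours, lost.
  N22 sheds 164 L/s: no online neighbours, lost.
  N24 sheds 143 L/s: no online neighbours, lost.
No further seizures.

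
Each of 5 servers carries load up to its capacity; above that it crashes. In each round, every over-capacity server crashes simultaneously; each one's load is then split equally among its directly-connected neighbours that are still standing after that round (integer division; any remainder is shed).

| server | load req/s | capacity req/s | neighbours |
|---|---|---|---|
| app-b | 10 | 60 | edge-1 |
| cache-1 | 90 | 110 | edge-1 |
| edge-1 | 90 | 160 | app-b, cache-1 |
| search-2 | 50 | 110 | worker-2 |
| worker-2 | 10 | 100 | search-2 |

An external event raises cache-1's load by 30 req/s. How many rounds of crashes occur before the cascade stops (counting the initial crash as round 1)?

3

Round 1 — cache-1 at 120 > 110. cache-1 crashes.
  cache-1 sheds 120 req/s to edge-1: 120 each.
    edge-1: 90+120 = 210 > 160
Round 2 — edge-1 crashes.
  edge-1 sheds 210 req/s to app-b: 210 each.
    app-b: 10+210 = 220 > 60
Round 3 — app-b crashes.
  app-b sheds 220 req/s: no online neighbours, lost.
No further crashes.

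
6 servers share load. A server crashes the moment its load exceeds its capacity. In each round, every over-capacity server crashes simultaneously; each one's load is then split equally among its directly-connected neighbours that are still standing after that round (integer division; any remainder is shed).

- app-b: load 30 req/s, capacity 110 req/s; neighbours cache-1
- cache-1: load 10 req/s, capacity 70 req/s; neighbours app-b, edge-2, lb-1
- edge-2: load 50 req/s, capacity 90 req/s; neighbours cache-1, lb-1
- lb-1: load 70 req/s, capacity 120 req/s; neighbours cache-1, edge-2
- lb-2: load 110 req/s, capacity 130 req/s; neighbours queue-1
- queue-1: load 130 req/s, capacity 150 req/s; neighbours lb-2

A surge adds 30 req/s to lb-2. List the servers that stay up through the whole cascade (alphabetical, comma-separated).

app-b, cache-1, edge-2, lb-1

Round 1 — lb-2 at 140 > 130. lb-2 crashes.
  lb-2 sheds 140 req/s to queue-1: 140 each.
    queue-1: 130+140 = 270 > 150
Round 2 — queue-1 crashes.
  queue-1 sheds 270 req/s: no online neighbours, lost.
No further crashes.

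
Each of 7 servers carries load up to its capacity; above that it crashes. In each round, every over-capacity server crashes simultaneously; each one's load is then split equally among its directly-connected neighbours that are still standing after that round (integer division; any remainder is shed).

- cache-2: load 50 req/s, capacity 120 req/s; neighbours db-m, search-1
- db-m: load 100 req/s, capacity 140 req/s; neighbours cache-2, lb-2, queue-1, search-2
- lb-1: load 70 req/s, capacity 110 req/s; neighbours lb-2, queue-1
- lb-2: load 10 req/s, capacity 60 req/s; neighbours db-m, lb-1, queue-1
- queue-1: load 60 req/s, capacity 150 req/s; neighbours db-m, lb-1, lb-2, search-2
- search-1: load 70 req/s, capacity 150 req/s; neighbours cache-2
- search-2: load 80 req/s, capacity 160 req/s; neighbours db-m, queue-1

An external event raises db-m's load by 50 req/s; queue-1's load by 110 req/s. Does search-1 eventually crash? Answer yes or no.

Round 1 — db-m at 150 > 140; queue-1 at 170 > 150. db-m, queue-1 crash.
  db-m sheds 150 req/s to cache-2, lb-2, search-2: 50 each.
    cache-2: 50+50 = 100 ≤ 120
    lb-2: 10+50 = 60 ≤ 60
    search-2: 80+50 = 130 ≤ 160
  queue-1 sheds 170 req/s to lb-1, lb-2, search-2: 56 each (2 lost).
    lb-1: 70+56 = 126 > 110
    lb-2: 60+56 = 116 > 60
    search-2: 130+56 = 186 > 160
Round 2 — lb-1, lb-2, search-2 crash.
  lb-1 sheds 126 req/s: no online neighbours, lost.
  lb-2 sheds 116 req/s: no online neighbours, lost.
  search-2 sheds 186 req/s: no online neighbours, lost.
No further crashes.

no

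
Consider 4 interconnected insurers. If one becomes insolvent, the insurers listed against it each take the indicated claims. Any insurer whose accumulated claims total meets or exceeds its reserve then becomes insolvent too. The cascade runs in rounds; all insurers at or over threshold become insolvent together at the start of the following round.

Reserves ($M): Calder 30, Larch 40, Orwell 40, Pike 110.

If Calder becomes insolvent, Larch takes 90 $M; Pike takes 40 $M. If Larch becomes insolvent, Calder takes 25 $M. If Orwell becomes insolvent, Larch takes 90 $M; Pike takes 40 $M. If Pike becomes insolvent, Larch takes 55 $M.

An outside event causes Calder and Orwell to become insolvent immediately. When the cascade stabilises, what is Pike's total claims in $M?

Round 1 — Calder, Orwell become insolvent (initial).
  Larch: +90+90 → 180 ≥ 40
  Pike: +40+40 → 80 < 110
Round 2 — Larch becomes insolvent.
No further insolvencies.

80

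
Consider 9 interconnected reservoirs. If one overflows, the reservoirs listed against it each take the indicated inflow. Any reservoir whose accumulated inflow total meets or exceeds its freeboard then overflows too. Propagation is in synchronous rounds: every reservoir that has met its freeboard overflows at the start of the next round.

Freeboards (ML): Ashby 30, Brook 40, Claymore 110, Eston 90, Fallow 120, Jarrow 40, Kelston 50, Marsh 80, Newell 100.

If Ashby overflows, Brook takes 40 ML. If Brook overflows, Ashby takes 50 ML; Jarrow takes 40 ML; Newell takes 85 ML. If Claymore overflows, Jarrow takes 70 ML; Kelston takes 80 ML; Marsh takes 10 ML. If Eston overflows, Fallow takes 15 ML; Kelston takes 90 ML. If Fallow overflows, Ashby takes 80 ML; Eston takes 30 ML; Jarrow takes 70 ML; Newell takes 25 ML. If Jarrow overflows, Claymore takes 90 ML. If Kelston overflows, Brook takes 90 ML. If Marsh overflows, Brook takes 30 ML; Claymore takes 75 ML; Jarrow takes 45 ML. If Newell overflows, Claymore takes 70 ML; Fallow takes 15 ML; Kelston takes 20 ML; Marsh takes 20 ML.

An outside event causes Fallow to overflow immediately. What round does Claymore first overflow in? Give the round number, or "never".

Round 1 — Fallow overflows (initial).
  Ashby: +80 → 80 ≥ 30
  Eston: +30 → 30 < 90
  Jarrow: +70 → 70 ≥ 40
  Newell: +25 → 25 < 100
Round 2 — Ashby, Jarrow overflow.
  Brook: +40 → 40 ≥ 40
  Claymore: +90 → 90 < 110
Round 3 — Brook overflows.
  Newell: +85 → 110 ≥ 100
Round 4 — Newell overflows.
  Claymore: +70 → 160 ≥ 110
  Kelston: +20 → 20 < 50
  Marsh: +20 → 20 < 80
Round 5 — Claymore overflows.
  Kelston: +80 → 100 ≥ 50
  Marsh: +10 → 30 < 80
Round 6 — Kelston overflows.
No further overflows.

5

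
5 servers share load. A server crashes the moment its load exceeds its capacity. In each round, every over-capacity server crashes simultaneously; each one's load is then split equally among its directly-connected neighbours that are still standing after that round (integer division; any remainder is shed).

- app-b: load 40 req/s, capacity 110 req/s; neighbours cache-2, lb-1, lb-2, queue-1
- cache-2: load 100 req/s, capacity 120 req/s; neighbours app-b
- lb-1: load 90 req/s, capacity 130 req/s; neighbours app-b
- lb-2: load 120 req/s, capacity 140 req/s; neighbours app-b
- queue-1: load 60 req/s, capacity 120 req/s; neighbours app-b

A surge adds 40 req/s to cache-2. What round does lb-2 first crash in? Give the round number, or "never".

3

Round 1 — cache-2 at 140 > 120. cache-2 crashes.
  cache-2 sheds 140 req/s to app-b: 140 each.
    app-b: 40+140 = 180 > 110
Round 2 — app-b crashes.
  app-b sheds 180 req/s to lb-1, lb-2, queue-1: 60 each.
    lb-1: 90+60 = 150 > 130
    lb-2: 120+60 = 180 > 140
    queue-1: 60+60 = 120 ≤ 120
Round 3 — lb-1, lb-2 crash.
  lb-1 sheds 150 req/s: no online neighbours, lost.
  lb-2 sheds 180 req/s: no online neighbours, lost.
No further crashes.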